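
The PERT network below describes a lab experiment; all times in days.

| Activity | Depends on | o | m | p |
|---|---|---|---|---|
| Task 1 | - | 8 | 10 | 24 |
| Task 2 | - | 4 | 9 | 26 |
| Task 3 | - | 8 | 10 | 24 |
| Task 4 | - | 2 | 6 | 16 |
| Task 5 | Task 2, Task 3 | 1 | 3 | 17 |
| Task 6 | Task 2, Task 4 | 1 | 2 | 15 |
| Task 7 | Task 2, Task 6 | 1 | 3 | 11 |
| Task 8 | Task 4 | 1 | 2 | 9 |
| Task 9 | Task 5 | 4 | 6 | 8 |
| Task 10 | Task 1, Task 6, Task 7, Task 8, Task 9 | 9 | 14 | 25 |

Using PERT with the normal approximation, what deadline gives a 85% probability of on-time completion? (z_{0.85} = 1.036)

te_Task 1 = (8 + 4·10 + 24)/6 = 72/6 = 12; σ²_Task 1 = ((24−8)/6)² = 7.111
te_Task 2 = (4 + 4·9 + 26)/6 = 66/6 = 11; σ²_Task 2 = ((26−4)/6)² = 13.444
te_Task 3 = (8 + 4·10 + 24)/6 = 72/6 = 12; σ²_Task 3 = ((24−8)/6)² = 7.111
te_Task 4 = (2 + 4·6 + 16)/6 = 42/6 = 7; σ²_Task 4 = ((16−2)/6)² = 5.444
te_Task 5 = (1 + 4·3 + 17)/6 = 30/6 = 5; σ²_Task 5 = ((17−1)/6)² = 7.111
te_Task 6 = (1 + 4·2 + 15)/6 = 24/6 = 4; σ²_Task 6 = ((15−1)/6)² = 5.444
te_Task 7 = (1 + 4·3 + 11)/6 = 24/6 = 4; σ²_Task 7 = ((11−1)/6)² = 2.778
te_Task 8 = (1 + 4·2 + 9)/6 = 18/6 = 3; σ²_Task 8 = ((9−1)/6)² = 1.778
te_Task 9 = (4 + 4·6 + 8)/6 = 36/6 = 6; σ²_Task 9 = ((8−4)/6)² = 0.444
te_Task 10 = (9 + 4·14 + 25)/6 = 90/6 = 15; σ²_Task 10 = ((25−9)/6)² = 7.111

Forward pass:
ES_Task 1 = 0; EF_Task 1 = 12
ES_Task 2 = 0; EF_Task 2 = 11
ES_Task 3 = 0; EF_Task 3 = 12
ES_Task 4 = 0; EF_Task 4 = 7
ES_Task 5 = max(EF_Task 2=11, EF_Task 3=12) = 12; EF_Task 5 = 12+5 = 17
ES_Task 6 = max(EF_Task 2=11, EF_Task 4=7) = 11; EF_Task 6 = 11+4 = 15
ES_Task 7 = max(EF_Task 2=11, EF_Task 6=15) = 15; EF_Task 7 = 15+4 = 19
ES_Task 8 = 7; EF_Task 8 = 7+3 = 10
ES_Task 9 = 17; EF_Task 9 = 17+6 = 23
ES_Task 10 = max(EF_Task 1=12, EF_Task 6=15, EF_Task 7=19, EF_Task 8=10, EF_Task 9=23) = 23; EF_Task 10 = 23+15 = 38
Expected project duration μ = 38 days. Critical path: Task 3 → Task 5 → Task 9 → Task 10.

Variance along critical path = 7.111 + 7.111 + 0.444 + 7.111 = 21.778; σ = 4.667 days.
D = μ + z·σ = 38 + 1.036·4.667 = 42.8 days

42.8 days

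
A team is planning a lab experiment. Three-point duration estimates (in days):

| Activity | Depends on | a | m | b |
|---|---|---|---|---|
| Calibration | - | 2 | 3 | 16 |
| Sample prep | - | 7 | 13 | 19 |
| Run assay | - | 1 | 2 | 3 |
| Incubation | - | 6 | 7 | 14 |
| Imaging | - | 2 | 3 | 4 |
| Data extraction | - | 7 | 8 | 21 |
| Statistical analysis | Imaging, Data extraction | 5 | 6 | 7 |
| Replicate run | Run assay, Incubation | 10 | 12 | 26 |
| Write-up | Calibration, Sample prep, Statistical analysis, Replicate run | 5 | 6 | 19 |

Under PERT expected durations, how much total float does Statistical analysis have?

te_Calibration = (2 + 4·3 + 16)/6 = 30/6 = 5
te_Sample prep = (7 + 4·13 + 19)/6 = 78/6 = 13
te_Run assay = (1 + 4·2 + 3)/6 = 12/6 = 2
te_Incubation = (6 + 4·7 + 14)/6 = 48/6 = 8
te_Imaging = (2 + 4·3 + 4)/6 = 18/6 = 3
te_Data extraction = (7 + 4·8 + 21)/6 = 60/6 = 10
te_Statistical analysis = (5 + 4·6 + 7)/6 = 36/6 = 6
te_Replicate run = (10 + 4·12 + 26)/6 = 84/6 = 14
te_Write-up = (5 + 4·6 + 19)/6 = 48/6 = 8

Forward pass:
ES_Calibration = 0; EF_Calibration = 5
ES_Sample prep = 0; EF_Sample prep = 13
ES_Run assay = 0; EF_Run assay = 2
ES_Incubation = 0; EF_Incubation = 8
ES_Imaging = 0; EF_Imaging = 3
ES_Data extraction = 0; EF_Data extraction = 10
ES_Statistical analysis = max(EF_Imaging=3, EF_Data extraction=10) = 10; EF_Statistical analysis = 10+6 = 16
ES_Replicate run = max(EF_Run assay=2, EF_Incubation=8) = 8; EF_Replicate run = 8+14 = 22
ES_Write-up = max(EF_Calibration=5, EF_Sample prep=13, EF_Statistical analysis=16, EF_Replicate run=22) = 22; EF_Write-up = 22+8 = 30
Expected project duration μ = 30 days. Critical path: Incubation → Replicate run → Write-up.

Backward pass:
LF_Write-up = 30; LS_Write-up = 30−8 = 22
LF_Replicate run = LS_Write-up = 22; LS_Replicate run = 22−14 = 8
LF_Statistical analysis = LS_Write-up = 22; LS_Statistical analysis = 22−6 = 16
LF_Data extraction = LS_Statistical analysis = 16; LS_Data extraction = 16−10 = 6
LF_Imaging = LS_Statistical analysis = 16; LS_Imaging = 16−3 = 13
LF_Incubation = LS_Replicate run = 8; LS_Incubation = 8−8 = 0
LF_Run assay = LS_Replicate run = 8; LS_Run assay = 8−2 = 6
LF_Sample prep = LS_Write-up = 22; LS_Sample prep = 22−13 = 9
LF_Calibration = LS_Write-up = 22; LS_Calibration = 22−5 = 17
Slack_Statistical analysis = LS_Statistical analysis − ES_Statistical analysis = 16 − 10 = 6

6 days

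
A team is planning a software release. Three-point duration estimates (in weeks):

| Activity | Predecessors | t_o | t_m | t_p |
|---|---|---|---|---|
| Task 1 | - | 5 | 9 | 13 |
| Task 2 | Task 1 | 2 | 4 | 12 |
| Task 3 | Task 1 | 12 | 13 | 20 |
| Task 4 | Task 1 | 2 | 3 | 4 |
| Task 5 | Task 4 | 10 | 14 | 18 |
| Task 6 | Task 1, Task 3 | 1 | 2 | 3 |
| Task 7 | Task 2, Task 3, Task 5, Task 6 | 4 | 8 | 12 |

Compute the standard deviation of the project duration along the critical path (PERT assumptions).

te_Task 1 = (5 + 4·9 + 13)/6 = 54/6 = 9; σ²_Task 1 = ((13−5)/6)² = 1.778
te_Task 2 = (2 + 4·4 + 12)/6 = 30/6 = 5; σ²_Task 2 = ((12−2)/6)² = 2.778
te_Task 3 = (12 + 4·13 + 20)/6 = 84/6 = 14; σ²_Task 3 = ((20−12)/6)² = 1.778
te_Task 4 = (2 + 4·3 + 4)/6 = 18/6 = 3; σ²_Task 4 = ((4−2)/6)² = 0.111
te_Task 5 = (10 + 4·14 + 18)/6 = 84/6 = 14; σ²_Task 5 = ((18−10)/6)² = 1.778
te_Task 6 = (1 + 4·2 + 3)/6 = 12/6 = 2; σ²_Task 6 = ((3−1)/6)² = 0.111
te_Task 7 = (4 + 4·8 + 12)/6 = 48/6 = 8; σ²_Task 7 = ((12−4)/6)² = 1.778

Forward pass:
ES_Task 1 = 0; EF_Task 1 = 9
ES_Task 2 = 9; EF_Task 2 = 9+5 = 14
ES_Task 3 = 9; EF_Task 3 = 9+14 = 23
ES_Task 4 = 9; EF_Task 4 = 9+3 = 12
ES_Task 5 = 12; EF_Task 5 = 12+14 = 26
ES_Task 6 = max(EF_Task 1=9, EF_Task 3=23) = 23; EF_Task 6 = 23+2 = 25
ES_Task 7 = max(EF_Task 2=14, EF_Task 3=23, EF_Task 5=26, EF_Task 6=25) = 26; EF_Task 7 = 26+8 = 34
Expected project duration μ = 34 weeks. Critical path: Task 1 → Task 4 → Task 5 → Task 7.

Variance along critical path = 1.778 + 0.111 + 1.778 + 1.778 = 5.444
σ = √5.444 = 2.333 weeks

2.33 weeks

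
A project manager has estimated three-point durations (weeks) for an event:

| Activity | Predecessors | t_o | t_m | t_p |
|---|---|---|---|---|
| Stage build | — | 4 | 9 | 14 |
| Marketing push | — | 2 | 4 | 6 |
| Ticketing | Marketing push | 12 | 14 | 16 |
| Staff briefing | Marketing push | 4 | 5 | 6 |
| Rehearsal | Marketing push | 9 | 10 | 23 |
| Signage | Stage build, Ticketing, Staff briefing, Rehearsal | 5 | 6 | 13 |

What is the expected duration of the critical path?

te_Stage build = (4 + 4·9 + 14)/6 = 54/6 = 9
te_Marketing push = (2 + 4·4 + 6)/6 = 24/6 = 4
te_Ticketing = (12 + 4·14 + 16)/6 = 84/6 = 14
te_Staff briefing = (4 + 4·5 + 6)/6 = 30/6 = 5
te_Rehearsal = (9 + 4·10 + 23)/6 = 72/6 = 12
te_Signage = (5 + 4·6 + 13)/6 = 42/6 = 7

Forward pass:
ES_Stage build = 0; EF_Stage build = 9
ES_Marketing push = 0; EF_Marketing push = 4
ES_Ticketing = 4; EF_Ticketing = 4+14 = 18
ES_Staff briefing = 4; EF_Staff briefing = 4+5 = 9
ES_Rehearsal = 4; EF_Rehearsal = 4+12 = 16
ES_Signage = max(EF_Stage build=9, EF_Ticketing=18, EF_Staff briefing=9, EF_Rehearsal=16) = 18; EF_Signage = 18+7 = 25
Expected project duration μ = 25 weeks. Critical path: Marketing push → Ticketing → Signage.

25 weeks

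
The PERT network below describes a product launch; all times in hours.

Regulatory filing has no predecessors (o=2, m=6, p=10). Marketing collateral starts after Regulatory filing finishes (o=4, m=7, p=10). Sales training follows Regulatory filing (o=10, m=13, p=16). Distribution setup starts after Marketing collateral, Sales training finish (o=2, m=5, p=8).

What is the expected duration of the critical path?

24 hours

te_Regulatory filing = (2 + 4·6 + 10)/6 = 36/6 = 6
te_Marketing collateral = (4 + 4·7 + 10)/6 = 42/6 = 7
te_Sales training = (10 + 4·13 + 16)/6 = 78/6 = 13
te_Distribution setup = (2 + 4·5 + 8)/6 = 30/6 = 5

Forward pass:
ES_Regulatory filing = 0; EF_Regulatory filing = 6
ES_Marketing collateral = 6; EF_Marketing collateral = 6+7 = 13
ES_Sales training = 6; EF_Sales training = 6+13 = 19
ES_Distribution setup = max(EF_Marketing collateral=13, EF_Sales training=19) = 19; EF_Distribution setup = 19+5 = 24
Expected project duration μ = 24 hours. Critical path: Regulatory filing → Sales training → Distribution setup.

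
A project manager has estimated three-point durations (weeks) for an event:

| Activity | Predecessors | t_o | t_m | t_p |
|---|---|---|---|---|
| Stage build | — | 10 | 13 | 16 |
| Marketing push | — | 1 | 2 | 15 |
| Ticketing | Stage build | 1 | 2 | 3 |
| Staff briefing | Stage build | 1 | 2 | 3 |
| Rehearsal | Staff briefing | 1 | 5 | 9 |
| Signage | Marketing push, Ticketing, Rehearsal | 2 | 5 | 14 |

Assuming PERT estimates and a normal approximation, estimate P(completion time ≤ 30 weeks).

0.936

te_Stage build = (10 + 4·13 + 16)/6 = 78/6 = 13; σ²_Stage build = ((16−10)/6)² = 1.000
te_Marketing push = (1 + 4·2 + 15)/6 = 24/6 = 4; σ²_Marketing push = ((15−1)/6)² = 5.444
te_Ticketing = (1 + 4·2 + 3)/6 = 12/6 = 2; σ²_Ticketing = ((3−1)/6)² = 0.111
te_Staff briefing = (1 + 4·2 + 3)/6 = 12/6 = 2; σ²_Staff briefing = ((3−1)/6)² = 0.111
te_Rehearsal = (1 + 4·5 + 9)/6 = 30/6 = 5; σ²_Rehearsal = ((9−1)/6)² = 1.778
te_Signage = (2 + 4·5 + 14)/6 = 36/6 = 6; σ²_Signage = ((14−2)/6)² = 4.000

Forward pass:
ES_Stage build = 0; EF_Stage build = 13
ES_Marketing push = 0; EF_Marketing push = 4
ES_Ticketing = 13; EF_Ticketing = 13+2 = 15
ES_Staff briefing = 13; EF_Staff briefing = 13+2 = 15
ES_Rehearsal = 15; EF_Rehearsal = 15+5 = 20
ES_Signage = max(EF_Marketing push=4, EF_Ticketing=15, EF_Rehearsal=20) = 20; EF_Signage = 20+6 = 26
Expected project duration μ = 26 weeks. Critical path: Stage build → Staff briefing → Rehearsal → Signage.

Variance along critical path = 1.000 + 0.111 + 1.778 + 4.000 = 6.889; σ = √6.889 = 2.625 weeks.
Z = (30 − 26) / 2.625 = 1.524
P(T ≤ 30) = Φ(1.524) ≈ 0.936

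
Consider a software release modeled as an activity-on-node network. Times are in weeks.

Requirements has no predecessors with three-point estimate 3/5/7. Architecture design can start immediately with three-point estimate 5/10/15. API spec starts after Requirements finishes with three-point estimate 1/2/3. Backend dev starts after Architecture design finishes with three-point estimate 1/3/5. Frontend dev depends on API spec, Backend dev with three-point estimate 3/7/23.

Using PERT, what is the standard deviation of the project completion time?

te_Requirements = (3 + 4·5 + 7)/6 = 30/6 = 5; σ²_Requirements = ((7−3)/6)² = 0.444
te_Architecture design = (5 + 4·10 + 15)/6 = 60/6 = 10; σ²_Architecture design = ((15−5)/6)² = 2.778
te_API spec = (1 + 4·2 + 3)/6 = 12/6 = 2; σ²_API spec = ((3−1)/6)² = 0.111
te_Backend dev = (1 + 4·3 + 5)/6 = 18/6 = 3; σ²_Backend dev = ((5−1)/6)² = 0.444
te_Frontend dev = (3 + 4·7 + 23)/6 = 54/6 = 9; σ²_Frontend dev = ((23−3)/6)² = 11.111

Forward pass:
ES_Requirements = 0; EF_Requirements = 5
ES_Architecture design = 0; EF_Architecture design = 10
ES_API spec = 5; EF_API spec = 5+2 = 7
ES_Backend dev = 10; EF_Backend dev = 10+3 = 13
ES_Frontend dev = max(EF_API spec=7, EF_Backend dev=13) = 13; EF_Frontend dev = 13+9 = 22
Expected project duration μ = 22 weeks. Critical path: Architecture design → Backend dev → Frontend dev.

Variance along critical path = 2.778 + 0.444 + 11.111 = 14.333
σ = √14.333 = 3.786 weeks

3.79 weeks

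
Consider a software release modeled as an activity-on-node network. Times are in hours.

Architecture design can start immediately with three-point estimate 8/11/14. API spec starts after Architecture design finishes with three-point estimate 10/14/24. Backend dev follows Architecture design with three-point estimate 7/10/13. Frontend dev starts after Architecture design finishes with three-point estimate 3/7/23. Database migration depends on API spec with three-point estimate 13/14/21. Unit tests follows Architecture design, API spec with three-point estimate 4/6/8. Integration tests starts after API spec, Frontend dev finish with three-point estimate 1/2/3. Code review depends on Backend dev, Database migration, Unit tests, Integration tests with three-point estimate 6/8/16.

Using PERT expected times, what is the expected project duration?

50 hours

te_Architecture design = (8 + 4·11 + 14)/6 = 66/6 = 11
te_API spec = (10 + 4·14 + 24)/6 = 90/6 = 15
te_Backend dev = (7 + 4·10 + 13)/6 = 60/6 = 10
te_Frontend dev = (3 + 4·7 + 23)/6 = 54/6 = 9
te_Database migration = (13 + 4·14 + 21)/6 = 90/6 = 15
te_Unit tests = (4 + 4·6 + 8)/6 = 36/6 = 6
te_Integration tests = (1 + 4·2 + 3)/6 = 12/6 = 2
te_Code review = (6 + 4·8 + 16)/6 = 54/6 = 9

Forward pass:
ES_Architecture design = 0; EF_Architecture design = 11
ES_API spec = 11; EF_API spec = 11+15 = 26
ES_Backend dev = 11; EF_Backend dev = 11+10 = 21
ES_Frontend dev = 11; EF_Frontend dev = 11+9 = 20
ES_Database migration = 26; EF_Database migration = 26+15 = 41
ES_Unit tests = max(EF_Architecture design=11, EF_API spec=26) = 26; EF_Unit tests = 26+6 = 32
ES_Integration tests = max(EF_API spec=26, EF_Frontend dev=20) = 26; EF_Integration tests = 26+2 = 28
ES_Code review = max(EF_Backend dev=21, EF_Database migration=41, EF_Unit tests=32, EF_Integration tests=28) = 41; EF_Code review = 41+9 = 50
Expected project duration μ = 50 hours. Critical path: Architecture design → API spec → Database migration → Code review.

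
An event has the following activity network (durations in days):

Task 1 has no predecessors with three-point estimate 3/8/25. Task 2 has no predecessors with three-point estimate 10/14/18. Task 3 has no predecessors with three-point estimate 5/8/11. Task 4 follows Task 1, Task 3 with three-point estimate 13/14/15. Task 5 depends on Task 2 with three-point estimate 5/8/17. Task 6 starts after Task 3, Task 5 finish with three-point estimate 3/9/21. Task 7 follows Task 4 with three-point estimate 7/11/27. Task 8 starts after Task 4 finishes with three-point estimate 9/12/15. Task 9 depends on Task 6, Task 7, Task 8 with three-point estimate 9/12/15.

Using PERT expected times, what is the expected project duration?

49 days

te_Task 1 = (3 + 4·8 + 25)/6 = 60/6 = 10
te_Task 2 = (10 + 4·14 + 18)/6 = 84/6 = 14
te_Task 3 = (5 + 4·8 + 11)/6 = 48/6 = 8
te_Task 4 = (13 + 4·14 + 15)/6 = 84/6 = 14
te_Task 5 = (5 + 4·8 + 17)/6 = 54/6 = 9
te_Task 6 = (3 + 4·9 + 21)/6 = 60/6 = 10
te_Task 7 = (7 + 4·11 + 27)/6 = 78/6 = 13
te_Task 8 = (9 + 4·12 + 15)/6 = 72/6 = 12
te_Task 9 = (9 + 4·12 + 15)/6 = 72/6 = 12

Forward pass:
ES_Task 1 = 0; EF_Task 1 = 10
ES_Task 2 = 0; EF_Task 2 = 14
ES_Task 3 = 0; EF_Task 3 = 8
ES_Task 4 = max(EF_Task 1=10, EF_Task 3=8) = 10; EF_Task 4 = 10+14 = 24
ES_Task 5 = 14; EF_Task 5 = 14+9 = 23
ES_Task 6 = max(EF_Task 3=8, EF_Task 5=23) = 23; EF_Task 6 = 23+10 = 33
ES_Task 7 = 24; EF_Task 7 = 24+13 = 37
ES_Task 8 = 24; EF_Task 8 = 24+12 = 36
ES_Task 9 = max(EF_Task 6=33, EF_Task 7=37, EF_Task 8=36) = 37; EF_Task 9 = 37+12 = 49
Expected project duration μ = 49 days. Critical path: Task 1 → Task 4 → Task 7 → Task 9.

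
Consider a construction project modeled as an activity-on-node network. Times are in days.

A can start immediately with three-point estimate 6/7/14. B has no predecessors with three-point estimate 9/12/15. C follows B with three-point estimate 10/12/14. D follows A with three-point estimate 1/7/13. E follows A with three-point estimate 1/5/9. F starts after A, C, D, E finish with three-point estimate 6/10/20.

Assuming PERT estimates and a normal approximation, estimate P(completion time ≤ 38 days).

te_A = (6 + 4·7 + 14)/6 = 48/6 = 8; σ²_A = ((14−6)/6)² = 1.778
te_B = (9 + 4·12 + 15)/6 = 72/6 = 12; σ²_B = ((15−9)/6)² = 1.000
te_C = (10 + 4·12 + 14)/6 = 72/6 = 12; σ²_C = ((14−10)/6)² = 0.444
te_D = (1 + 4·7 + 13)/6 = 42/6 = 7; σ²_D = ((13−1)/6)² = 4.000
te_E = (1 + 4·5 + 9)/6 = 30/6 = 5; σ²_E = ((9−1)/6)² = 1.778
te_F = (6 + 4·10 + 20)/6 = 66/6 = 11; σ²_F = ((20−6)/6)² = 5.444

Forward pass:
ES_A = 0; EF_A = 8
ES_B = 0; EF_B = 12
ES_C = 12; EF_C = 12+12 = 24
ES_D = 8; EF_D = 8+7 = 15
ES_E = 8; EF_E = 8+5 = 13
ES_F = max(EF_A=8, EF_C=24, EF_D=15, EF_E=13) = 24; EF_F = 24+11 = 35
Expected project duration μ = 35 days. Critical path: B → C → F.

Variance along critical path = 1.000 + 0.444 + 5.444 = 6.889; σ = √6.889 = 2.625 days.
Z = (38 − 35) / 2.625 = 1.143
P(T ≤ 38) = Φ(1.143) ≈ 0.873

0.873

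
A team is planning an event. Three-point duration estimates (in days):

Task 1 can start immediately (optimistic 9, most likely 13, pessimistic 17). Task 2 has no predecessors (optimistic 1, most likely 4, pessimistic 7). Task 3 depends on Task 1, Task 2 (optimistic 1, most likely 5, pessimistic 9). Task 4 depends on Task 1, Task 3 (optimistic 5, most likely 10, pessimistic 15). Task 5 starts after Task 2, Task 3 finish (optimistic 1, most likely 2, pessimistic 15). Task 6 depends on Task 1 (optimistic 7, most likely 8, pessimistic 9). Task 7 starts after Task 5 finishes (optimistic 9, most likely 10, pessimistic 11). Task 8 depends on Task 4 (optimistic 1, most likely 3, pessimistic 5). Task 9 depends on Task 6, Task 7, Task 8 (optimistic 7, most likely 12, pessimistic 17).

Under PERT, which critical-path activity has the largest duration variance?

te_Task 1 = (9 + 4·13 + 17)/6 = 78/6 = 13; σ²_Task 1 = ((17−9)/6)² = 1.778
te_Task 2 = (1 + 4·4 + 7)/6 = 24/6 = 4; σ²_Task 2 = ((7−1)/6)² = 1.000
te_Task 3 = (1 + 4·5 + 9)/6 = 30/6 = 5; σ²_Task 3 = ((9−1)/6)² = 1.778
te_Task 4 = (5 + 4·10 + 15)/6 = 60/6 = 10; σ²_Task 4 = ((15−5)/6)² = 2.778
te_Task 5 = (1 + 4·2 + 15)/6 = 24/6 = 4; σ²_Task 5 = ((15−1)/6)² = 5.444
te_Task 6 = (7 + 4·8 + 9)/6 = 48/6 = 8; σ²_Task 6 = ((9−7)/6)² = 0.111
te_Task 7 = (9 + 4·10 + 11)/6 = 60/6 = 10; σ²_Task 7 = ((11−9)/6)² = 0.111
te_Task 8 = (1 + 4·3 + 5)/6 = 18/6 = 3; σ²_Task 8 = ((5−1)/6)² = 0.444
te_Task 9 = (7 + 4·12 + 17)/6 = 72/6 = 12; σ²_Task 9 = ((17−7)/6)² = 2.778

Forward pass:
ES_Task 1 = 0; EF_Task 1 = 13
ES_Task 2 = 0; EF_Task 2 = 4
ES_Task 3 = max(EF_Task 1=13, EF_Task 2=4) = 13; EF_Task 3 = 13+5 = 18
ES_Task 4 = max(EF_Task 1=13, EF_Task 3=18) = 18; EF_Task 4 = 18+10 = 28
ES_Task 5 = max(EF_Task 2=4, EF_Task 3=18) = 18; EF_Task 5 = 18+4 = 22
ES_Task 6 = 13; EF_Task 6 = 13+8 = 21
ES_Task 7 = 22; EF_Task 7 = 22+10 = 32
ES_Task 8 = 28; EF_Task 8 = 28+3 = 31
ES_Task 9 = max(EF_Task 6=21, EF_Task 7=32, EF_Task 8=31) = 32; EF_Task 9 = 32+12 = 44
Expected project duration μ = 44 days. Critical path: Task 1 → Task 3 → Task 5 → Task 7 → Task 9.

Variances on critical path: σ²_Task 1=1.778, σ²_Task 3=1.778, σ²_Task 5=5.444, σ²_Task 7=0.111, σ²_Task 9=2.778.
Largest is σ²_Task 5 = 5.444.

Task 5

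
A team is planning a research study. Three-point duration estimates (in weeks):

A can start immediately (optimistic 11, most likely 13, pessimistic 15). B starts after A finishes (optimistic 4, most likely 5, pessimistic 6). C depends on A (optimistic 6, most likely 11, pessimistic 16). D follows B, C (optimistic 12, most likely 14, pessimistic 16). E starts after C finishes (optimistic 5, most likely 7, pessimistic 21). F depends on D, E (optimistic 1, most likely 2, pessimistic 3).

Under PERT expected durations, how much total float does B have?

te_A = (11 + 4·13 + 15)/6 = 78/6 = 13
te_B = (4 + 4·5 + 6)/6 = 30/6 = 5
te_C = (6 + 4·11 + 16)/6 = 66/6 = 11
te_D = (12 + 4·14 + 16)/6 = 84/6 = 14
te_E = (5 + 4·7 + 21)/6 = 54/6 = 9
te_F = (1 + 4·2 + 3)/6 = 12/6 = 2

Forward pass:
ES_A = 0; EF_A = 13
ES_B = 13; EF_B = 13+5 = 18
ES_C = 13; EF_C = 13+11 = 24
ES_D = max(EF_B=18, EF_C=24) = 24; EF_D = 24+14 = 38
ES_E = 24; EF_E = 24+9 = 33
ES_F = max(EF_D=38, EF_E=33) = 38; EF_F = 38+2 = 40
Expected project duration μ = 40 weeks. Critical path: A → C → D → F.

Backward pass:
LF_F = 40; LS_F = 40−2 = 38
LF_E = LS_F = 38; LS_E = 38−9 = 29
LF_D = LS_F = 38; LS_D = 38−14 = 24
LF_C = min(LS_D=24, LS_E=29) = 24; LS_C = 24−11 = 13
LF_B = LS_D = 24; LS_B = 24−5 = 19
LF_A = min(LS_B=19, LS_C=13) = 13; LS_A = 13−13 = 0
Slack_B = LS_B − ES_B = 19 − 13 = 6

6 weeks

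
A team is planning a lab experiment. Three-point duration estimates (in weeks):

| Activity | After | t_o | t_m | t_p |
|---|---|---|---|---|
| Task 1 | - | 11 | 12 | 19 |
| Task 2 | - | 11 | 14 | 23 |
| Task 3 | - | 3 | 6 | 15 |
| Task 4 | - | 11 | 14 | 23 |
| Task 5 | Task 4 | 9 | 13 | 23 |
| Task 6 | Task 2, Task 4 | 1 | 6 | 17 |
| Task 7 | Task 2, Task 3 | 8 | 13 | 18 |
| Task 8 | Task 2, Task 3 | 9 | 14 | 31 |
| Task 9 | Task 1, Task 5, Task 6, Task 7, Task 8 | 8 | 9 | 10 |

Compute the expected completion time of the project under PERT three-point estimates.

te_Task 1 = (11 + 4·12 + 19)/6 = 78/6 = 13
te_Task 2 = (11 + 4·14 + 23)/6 = 90/6 = 15
te_Task 3 = (3 + 4·6 + 15)/6 = 42/6 = 7
te_Task 4 = (11 + 4·14 + 23)/6 = 90/6 = 15
te_Task 5 = (9 + 4·13 + 23)/6 = 84/6 = 14
te_Task 6 = (1 + 4·6 + 17)/6 = 42/6 = 7
te_Task 7 = (8 + 4·13 + 18)/6 = 78/6 = 13
te_Task 8 = (9 + 4·14 + 31)/6 = 96/6 = 16
te_Task 9 = (8 + 4·9 + 10)/6 = 54/6 = 9

Forward pass:
ES_Task 1 = 0; EF_Task 1 = 13
ES_Task 2 = 0; EF_Task 2 = 15
ES_Task 3 = 0; EF_Task 3 = 7
ES_Task 4 = 0; EF_Task 4 = 15
ES_Task 5 = 15; EF_Task 5 = 15+14 = 29
ES_Task 6 = max(EF_Task 2=15, EF_Task 4=15) = 15; EF_Task 6 = 15+7 = 22
ES_Task 7 = max(EF_Task 2=15, EF_Task 3=7) = 15; EF_Task 7 = 15+13 = 28
ES_Task 8 = max(EF_Task 2=15, EF_Task 3=7) = 15; EF_Task 8 = 15+16 = 31
ES_Task 9 = max(EF_Task 1=13, EF_Task 5=29, EF_Task 6=22, EF_Task 7=28, EF_Task 8=31) = 31; EF_Task 9 = 31+9 = 40
Expected project duration μ = 40 weeks. Critical path: Task 2 → Task 8 → Task 9.

40 weeks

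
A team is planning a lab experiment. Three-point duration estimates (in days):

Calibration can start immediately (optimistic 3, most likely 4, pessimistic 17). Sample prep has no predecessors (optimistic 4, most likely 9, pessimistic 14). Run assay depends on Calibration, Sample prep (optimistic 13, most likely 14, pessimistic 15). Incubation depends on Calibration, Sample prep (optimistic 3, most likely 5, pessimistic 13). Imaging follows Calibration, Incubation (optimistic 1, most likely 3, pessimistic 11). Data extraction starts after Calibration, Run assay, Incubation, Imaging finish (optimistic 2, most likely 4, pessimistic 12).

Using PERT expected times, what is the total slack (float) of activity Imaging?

te_Calibration = (3 + 4·4 + 17)/6 = 36/6 = 6
te_Sample prep = (4 + 4·9 + 14)/6 = 54/6 = 9
te_Run assay = (13 + 4·14 + 15)/6 = 84/6 = 14
te_Incubation = (3 + 4·5 + 13)/6 = 36/6 = 6
te_Imaging = (1 + 4·3 + 11)/6 = 24/6 = 4
te_Data extraction = (2 + 4·4 + 12)/6 = 30/6 = 5

Forward pass:
ES_Calibration = 0; EF_Calibration = 6
ES_Sample prep = 0; EF_Sample prep = 9
ES_Run assay = max(EF_Calibration=6, EF_Sample prep=9) = 9; EF_Run assay = 9+14 = 23
ES_Incubation = max(EF_Calibration=6, EF_Sample prep=9) = 9; EF_Incubation = 9+6 = 15
ES_Imaging = max(EF_Calibration=6, EF_Incubation=15) = 15; EF_Imaging = 15+4 = 19
ES_Data extraction = max(EF_Calibration=6, EF_Run assay=23, EF_Incubation=15, EF_Imaging=19) = 23; EF_Data extraction = 23+5 = 28
Expected project duration μ = 28 days. Critical path: Sample prep → Run assay → Data extraction.

Backward pass:
LF_Data extraction = 28; LS_Data extraction = 28−5 = 23
LF_Imaging = LS_Data extraction = 23; LS_Imaging = 23−4 = 19
LF_Incubation = min(LS_Imaging=19, LS_Data extraction=23) = 19; LS_Incubation = 19−6 = 13
LF_Run assay = LS_Data extraction = 23; LS_Run assay = 23−14 = 9
LF_Sample prep = min(LS_Run assay=9, LS_Incubation=13) = 9; LS_Sample prep = 9−9 = 0
LF_Calibration = min(LS_Run assay=9, LS_Incubation=13, LS_Imaging=19, LS_Data extraction=23) = 9; LS_Calibration = 9−6 = 3
Slack_Imaging = LS_Imaging − ES_Imaging = 19 − 15 = 4

4 days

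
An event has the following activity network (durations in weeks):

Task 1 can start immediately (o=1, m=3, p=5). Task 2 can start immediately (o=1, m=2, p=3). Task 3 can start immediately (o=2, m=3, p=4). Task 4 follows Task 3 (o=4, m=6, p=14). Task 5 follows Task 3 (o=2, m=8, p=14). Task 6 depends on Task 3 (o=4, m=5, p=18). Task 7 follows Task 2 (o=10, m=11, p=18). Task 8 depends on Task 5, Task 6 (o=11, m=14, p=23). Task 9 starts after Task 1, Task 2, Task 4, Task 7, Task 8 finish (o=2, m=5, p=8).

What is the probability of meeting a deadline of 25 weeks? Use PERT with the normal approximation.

0.023

te_Task 1 = (1 + 4·3 + 5)/6 = 18/6 = 3; σ²_Task 1 = ((5−1)/6)² = 0.444
te_Task 2 = (1 + 4·2 + 3)/6 = 12/6 = 2; σ²_Task 2 = ((3−1)/6)² = 0.111
te_Task 3 = (2 + 4·3 + 4)/6 = 18/6 = 3; σ²_Task 3 = ((4−2)/6)² = 0.111
te_Task 4 = (4 + 4·6 + 14)/6 = 42/6 = 7; σ²_Task 4 = ((14−4)/6)² = 2.778
te_Task 5 = (2 + 4·8 + 14)/6 = 48/6 = 8; σ²_Task 5 = ((14−2)/6)² = 4.000
te_Task 6 = (4 + 4·5 + 18)/6 = 42/6 = 7; σ²_Task 6 = ((18−4)/6)² = 5.444
te_Task 7 = (10 + 4·11 + 18)/6 = 72/6 = 12; σ²_Task 7 = ((18−10)/6)² = 1.778
te_Task 8 = (11 + 4·14 + 23)/6 = 90/6 = 15; σ²_Task 8 = ((23−11)/6)² = 4.000
te_Task 9 = (2 + 4·5 + 8)/6 = 30/6 = 5; σ²_Task 9 = ((8−2)/6)² = 1.000

Forward pass:
ES_Task 1 = 0; EF_Task 1 = 3
ES_Task 2 = 0; EF_Task 2 = 2
ES_Task 3 = 0; EF_Task 3 = 3
ES_Task 4 = 3; EF_Task 4 = 3+7 = 10
ES_Task 5 = 3; EF_Task 5 = 3+8 = 11
ES_Task 6 = 3; EF_Task 6 = 3+7 = 10
ES_Task 7 = 2; EF_Task 7 = 2+12 = 14
ES_Task 8 = max(EF_Task 5=11, EF_Task 6=10) = 11; EF_Task 8 = 11+15 = 26
ES_Task 9 = max(EF_Task 1=3, EF_Task 2=2, EF_Task 4=10, EF_Task 7=14, EF_Task 8=26) = 26; EF_Task 9 = 26+5 = 31
Expected project duration μ = 31 weeks. Critical path: Task 3 → Task 5 → Task 8 → Task 9.

Variance along critical path = 0.111 + 4.000 + 4.000 + 1.000 = 9.111; σ = √9.111 = 3.018 weeks.
Z = (25 − 31) / 3.018 = -1.988
P(T ≤ 25) = Φ(-1.988) ≈ 0.023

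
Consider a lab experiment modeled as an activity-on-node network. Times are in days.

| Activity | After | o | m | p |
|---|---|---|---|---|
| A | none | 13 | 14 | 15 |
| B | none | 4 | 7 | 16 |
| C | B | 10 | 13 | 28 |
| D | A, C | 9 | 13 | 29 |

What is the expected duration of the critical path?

te_A = (13 + 4·14 + 15)/6 = 84/6 = 14
te_B = (4 + 4·7 + 16)/6 = 48/6 = 8
te_C = (10 + 4·13 + 28)/6 = 90/6 = 15
te_D = (9 + 4·13 + 29)/6 = 90/6 = 15

Forward pass:
ES_A = 0; EF_A = 14
ES_B = 0; EF_B = 8
ES_C = 8; EF_C = 8+15 = 23
ES_D = max(EF_A=14, EF_C=23) = 23; EF_D = 23+15 = 38
Expected project duration μ = 38 days. Critical path: B → C → D.

38 days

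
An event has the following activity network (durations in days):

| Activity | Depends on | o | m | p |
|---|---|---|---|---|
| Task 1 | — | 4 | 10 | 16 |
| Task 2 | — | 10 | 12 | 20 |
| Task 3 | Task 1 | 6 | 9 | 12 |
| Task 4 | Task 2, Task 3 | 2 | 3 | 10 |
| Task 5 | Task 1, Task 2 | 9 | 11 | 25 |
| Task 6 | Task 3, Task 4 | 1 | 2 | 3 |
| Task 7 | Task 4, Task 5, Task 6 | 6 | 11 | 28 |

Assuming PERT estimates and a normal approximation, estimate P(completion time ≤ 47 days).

te_Task 1 = (4 + 4·10 + 16)/6 = 60/6 = 10; σ²_Task 1 = ((16−4)/6)² = 4.000
te_Task 2 = (10 + 4·12 + 20)/6 = 78/6 = 13; σ²_Task 2 = ((20−10)/6)² = 2.778
te_Task 3 = (6 + 4·9 + 12)/6 = 54/6 = 9; σ²_Task 3 = ((12−6)/6)² = 1.000
te_Task 4 = (2 + 4·3 + 10)/6 = 24/6 = 4; σ²_Task 4 = ((10−2)/6)² = 1.778
te_Task 5 = (9 + 4·11 + 25)/6 = 78/6 = 13; σ²_Task 5 = ((25−9)/6)² = 7.111
te_Task 6 = (1 + 4·2 + 3)/6 = 12/6 = 2; σ²_Task 6 = ((3−1)/6)² = 0.111
te_Task 7 = (6 + 4·11 + 28)/6 = 78/6 = 13; σ²_Task 7 = ((28−6)/6)² = 13.444

Forward pass:
ES_Task 1 = 0; EF_Task 1 = 10
ES_Task 2 = 0; EF_Task 2 = 13
ES_Task 3 = 10; EF_Task 3 = 10+9 = 19
ES_Task 4 = max(EF_Task 2=13, EF_Task 3=19) = 19; EF_Task 4 = 19+4 = 23
ES_Task 5 = max(EF_Task 1=10, EF_Task 2=13) = 13; EF_Task 5 = 13+13 = 26
ES_Task 6 = max(EF_Task 3=19, EF_Task 4=23) = 23; EF_Task 6 = 23+2 = 25
ES_Task 7 = max(EF_Task 4=23, EF_Task 5=26, EF_Task 6=25) = 26; EF_Task 7 = 26+13 = 39
Expected project duration μ = 39 days. Critical path: Task 2 → Task 5 → Task 7.

Variance along critical path = 2.778 + 7.111 + 13.444 = 23.333; σ = √23.333 = 4.830 days.
Z = (47 − 39) / 4.830 = 1.656
P(T ≤ 47) = Φ(1.656) ≈ 0.951

0.951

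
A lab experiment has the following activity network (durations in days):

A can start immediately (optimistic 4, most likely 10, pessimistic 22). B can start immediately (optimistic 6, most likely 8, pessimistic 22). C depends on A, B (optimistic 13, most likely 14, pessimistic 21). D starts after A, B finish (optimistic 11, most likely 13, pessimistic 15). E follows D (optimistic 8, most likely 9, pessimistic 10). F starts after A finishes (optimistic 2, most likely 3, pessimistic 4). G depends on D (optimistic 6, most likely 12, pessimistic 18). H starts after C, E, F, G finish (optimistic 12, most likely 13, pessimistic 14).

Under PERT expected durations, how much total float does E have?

3 days

te_A = (4 + 4·10 + 22)/6 = 66/6 = 11
te_B = (6 + 4·8 + 22)/6 = 60/6 = 10
te_C = (13 + 4·14 + 21)/6 = 90/6 = 15
te_D = (11 + 4·13 + 15)/6 = 78/6 = 13
te_E = (8 + 4·9 + 10)/6 = 54/6 = 9
te_F = (2 + 4·3 + 4)/6 = 18/6 = 3
te_G = (6 + 4·12 + 18)/6 = 72/6 = 12
te_H = (12 + 4·13 + 14)/6 = 78/6 = 13

Forward pass:
ES_A = 0; EF_A = 11
ES_B = 0; EF_B = 10
ES_C = max(EF_A=11, EF_B=10) = 11; EF_C = 11+15 = 26
ES_D = max(EF_A=11, EF_B=10) = 11; EF_D = 11+13 = 24
ES_E = 24; EF_E = 24+9 = 33
ES_F = 11; EF_F = 11+3 = 14
ES_G = 24; EF_G = 24+12 = 36
ES_H = max(EF_C=26, EF_E=33, EF_F=14, EF_G=36) = 36; EF_H = 36+13 = 49
Expected project duration μ = 49 days. Critical path: A → D → G → H.

Backward pass:
LF_H = 49; LS_H = 49−13 = 36
LF_G = LS_H = 36; LS_G = 36−12 = 24
LF_F = LS_H = 36; LS_F = 36−3 = 33
LF_E = LS_H = 36; LS_E = 36−9 = 27
LF_D = min(LS_E=27, LS_G=24) = 24; LS_D = 24−13 = 11
LF_C = LS_H = 36; LS_C = 36−15 = 21
LF_B = min(LS_C=21, LS_D=11) = 11; LS_B = 11−10 = 1
LF_A = min(LS_C=21, LS_D=11, LS_F=33) = 11; LS_A = 11−11 = 0
Slack_E = LS_E − ES_E = 27 − 24 = 3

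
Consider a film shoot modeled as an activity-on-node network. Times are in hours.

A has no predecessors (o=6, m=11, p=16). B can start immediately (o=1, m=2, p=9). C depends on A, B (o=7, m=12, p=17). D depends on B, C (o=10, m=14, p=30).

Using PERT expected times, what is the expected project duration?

te_A = (6 + 4·11 + 16)/6 = 66/6 = 11
te_B = (1 + 4·2 + 9)/6 = 18/6 = 3
te_C = (7 + 4·12 + 17)/6 = 72/6 = 12
te_D = (10 + 4·14 + 30)/6 = 96/6 = 16

Forward pass:
ES_A = 0; EF_A = 11
ES_B = 0; EF_B = 3
ES_C = max(EF_A=11, EF_B=3) = 11; EF_C = 11+12 = 23
ES_D = max(EF_B=3, EF_C=23) = 23; EF_D = 23+16 = 39
Expected project duration μ = 39 hours. Critical path: A → C → D.

39 hours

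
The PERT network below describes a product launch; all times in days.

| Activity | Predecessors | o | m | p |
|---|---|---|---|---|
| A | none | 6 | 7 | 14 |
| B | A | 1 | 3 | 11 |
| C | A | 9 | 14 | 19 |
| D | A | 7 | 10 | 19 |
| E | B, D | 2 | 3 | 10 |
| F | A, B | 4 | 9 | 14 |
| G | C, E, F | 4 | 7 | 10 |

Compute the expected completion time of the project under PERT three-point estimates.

30 days

te_A = (6 + 4·7 + 14)/6 = 48/6 = 8
te_B = (1 + 4·3 + 11)/6 = 24/6 = 4
te_C = (9 + 4·14 + 19)/6 = 84/6 = 14
te_D = (7 + 4·10 + 19)/6 = 66/6 = 11
te_E = (2 + 4·3 + 10)/6 = 24/6 = 4
te_F = (4 + 4·9 + 14)/6 = 54/6 = 9
te_G = (4 + 4·7 + 10)/6 = 42/6 = 7

Forward pass:
ES_A = 0; EF_A = 8
ES_B = 8; EF_B = 8+4 = 12
ES_C = 8; EF_C = 8+14 = 22
ES_D = 8; EF_D = 8+11 = 19
ES_E = max(EF_B=12, EF_D=19) = 19; EF_E = 19+4 = 23
ES_F = max(EF_A=8, EF_B=12) = 12; EF_F = 12+9 = 21
ES_G = max(EF_C=22, EF_E=23, EF_F=21) = 23; EF_G = 23+7 = 30
Expected project duration μ = 30 days. Critical path: A → D → E → G.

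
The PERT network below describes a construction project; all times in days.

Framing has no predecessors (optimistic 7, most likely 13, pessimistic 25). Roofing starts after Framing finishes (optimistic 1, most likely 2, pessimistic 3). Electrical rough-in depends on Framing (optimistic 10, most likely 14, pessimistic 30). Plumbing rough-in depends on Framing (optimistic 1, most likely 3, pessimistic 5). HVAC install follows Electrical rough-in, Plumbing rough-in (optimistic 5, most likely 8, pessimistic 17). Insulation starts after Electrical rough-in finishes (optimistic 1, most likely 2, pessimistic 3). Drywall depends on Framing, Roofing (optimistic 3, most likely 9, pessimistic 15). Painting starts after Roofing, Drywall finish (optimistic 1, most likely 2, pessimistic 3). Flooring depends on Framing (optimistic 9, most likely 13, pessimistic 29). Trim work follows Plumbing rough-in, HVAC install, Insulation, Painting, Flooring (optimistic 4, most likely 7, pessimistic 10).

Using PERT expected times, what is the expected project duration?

te_Framing = (7 + 4·13 + 25)/6 = 84/6 = 14
te_Roofing = (1 + 4·2 + 3)/6 = 12/6 = 2
te_Electrical rough-in = (10 + 4·14 + 30)/6 = 96/6 = 16
te_Plumbing rough-in = (1 + 4·3 + 5)/6 = 18/6 = 3
te_HVAC install = (5 + 4·8 + 17)/6 = 54/6 = 9
te_Insulation = (1 + 4·2 + 3)/6 = 12/6 = 2
te_Drywall = (3 + 4·9 + 15)/6 = 54/6 = 9
te_Painting = (1 + 4·2 + 3)/6 = 12/6 = 2
te_Flooring = (9 + 4·13 + 29)/6 = 90/6 = 15
te_Trim work = (4 + 4·7 + 10)/6 = 42/6 = 7

Forward pass:
ES_Framing = 0; EF_Framing = 14
ES_Roofing = 14; EF_Roofing = 14+2 = 16
ES_Electrical rough-in = 14; EF_Electrical rough-in = 14+16 = 30
ES_Plumbing rough-in = 14; EF_Plumbing rough-in = 14+3 = 17
ES_HVAC install = max(EF_Electrical rough-in=30, EF_Plumbing rough-in=17) = 30; EF_HVAC install = 30+9 = 39
ES_Insulation = 30; EF_Insulation = 30+2 = 32
ES_Drywall = max(EF_Framing=14, EF_Roofing=16) = 16; EF_Drywall = 16+9 = 25
ES_Painting = max(EF_Roofing=16, EF_Drywall=25) = 25; EF_Painting = 25+2 = 27
ES_Flooring = 14; EF_Flooring = 14+15 = 29
ES_Trim work = max(EF_Plumbing rough-in=17, EF_HVAC install=39, EF_Insulation=32, EF_Painting=27, EF_Flooring=29) = 39; EF_Trim work = 39+7 = 46
Expected project duration μ = 46 days. Critical path: Framing → Electrical rough-in → HVAC install → Trim work.

46 days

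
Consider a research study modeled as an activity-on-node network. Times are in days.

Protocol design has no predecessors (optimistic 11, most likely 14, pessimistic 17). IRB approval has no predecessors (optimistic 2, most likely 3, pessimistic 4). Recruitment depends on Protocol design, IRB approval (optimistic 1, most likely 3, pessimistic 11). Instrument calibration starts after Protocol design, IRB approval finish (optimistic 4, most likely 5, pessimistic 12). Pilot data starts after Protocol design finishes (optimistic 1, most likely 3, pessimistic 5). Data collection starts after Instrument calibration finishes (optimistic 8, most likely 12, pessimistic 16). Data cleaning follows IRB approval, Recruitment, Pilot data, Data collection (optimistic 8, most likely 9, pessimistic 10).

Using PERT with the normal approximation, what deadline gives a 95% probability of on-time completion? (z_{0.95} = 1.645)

te_Protocol design = (11 + 4·14 + 17)/6 = 84/6 = 14; σ²_Protocol design = ((17−11)/6)² = 1.000
te_IRB approval = (2 + 4·3 + 4)/6 = 18/6 = 3; σ²_IRB approval = ((4−2)/6)² = 0.111
te_Recruitment = (1 + 4·3 + 11)/6 = 24/6 = 4; σ²_Recruitment = ((11−1)/6)² = 2.778
te_Instrument calibration = (4 + 4·5 + 12)/6 = 36/6 = 6; σ²_Instrument calibration = ((12−4)/6)² = 1.778
te_Pilot data = (1 + 4·3 + 5)/6 = 18/6 = 3; σ²_Pilot data = ((5−1)/6)² = 0.444
te_Data collection = (8 + 4·12 + 16)/6 = 72/6 = 12; σ²_Data collection = ((16−8)/6)² = 1.778
te_Data cleaning = (8 + 4·9 + 10)/6 = 54/6 = 9; σ²_Data cleaning = ((10−8)/6)² = 0.111

Forward pass:
ES_Protocol design = 0; EF_Protocol design = 14
ES_IRB approval = 0; EF_IRB approval = 3
ES_Recruitment = max(EF_Protocol design=14, EF_IRB approval=3) = 14; EF_Recruitment = 14+4 = 18
ES_Instrument calibration = max(EF_Protocol design=14, EF_IRB approval=3) = 14; EF_Instrument calibration = 14+6 = 20
ES_Pilot data = 14; EF_Pilot data = 14+3 = 17
ES_Data collection = 20; EF_Data collection = 20+12 = 32
ES_Data cleaning = max(EF_IRB approval=3, EF_Recruitment=18, EF_Pilot data=17, EF_Data collection=32) = 32; EF_Data cleaning = 32+9 = 41
Expected project duration μ = 41 days. Critical path: Protocol design → Instrument calibration → Data collection → Data cleaning.

Variance along critical path = 1.000 + 1.778 + 1.778 + 0.111 = 4.667; σ = 2.160 days.
D = μ + z·σ = 41 + 1.645·2.160 = 44.6 days

44.6 days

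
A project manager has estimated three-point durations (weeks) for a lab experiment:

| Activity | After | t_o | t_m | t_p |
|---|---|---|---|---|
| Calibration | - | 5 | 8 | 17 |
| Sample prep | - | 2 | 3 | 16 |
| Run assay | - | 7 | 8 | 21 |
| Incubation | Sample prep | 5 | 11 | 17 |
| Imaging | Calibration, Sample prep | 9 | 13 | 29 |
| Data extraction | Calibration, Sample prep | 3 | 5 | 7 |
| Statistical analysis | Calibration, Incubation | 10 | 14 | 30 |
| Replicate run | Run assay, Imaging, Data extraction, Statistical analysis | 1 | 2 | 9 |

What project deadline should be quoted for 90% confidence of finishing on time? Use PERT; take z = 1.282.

41.1 weeks

te_Calibration = (5 + 4·8 + 17)/6 = 54/6 = 9; σ²_Calibration = ((17−5)/6)² = 4.000
te_Sample prep = (2 + 4·3 + 16)/6 = 30/6 = 5; σ²_Sample prep = ((16−2)/6)² = 5.444
te_Run assay = (7 + 4·8 + 21)/6 = 60/6 = 10; σ²_Run assay = ((21−7)/6)² = 5.444
te_Incubation = (5 + 4·11 + 17)/6 = 66/6 = 11; σ²_Incubation = ((17−5)/6)² = 4.000
te_Imaging = (9 + 4·13 + 29)/6 = 90/6 = 15; σ²_Imaging = ((29−9)/6)² = 11.111
te_Data extraction = (3 + 4·5 + 7)/6 = 30/6 = 5; σ²_Data extraction = ((7−3)/6)² = 0.444
te_Statistical analysis = (10 + 4·14 + 30)/6 = 96/6 = 16; σ²_Statistical analysis = ((30−10)/6)² = 11.111
te_Replicate run = (1 + 4·2 + 9)/6 = 18/6 = 3; σ²_Replicate run = ((9−1)/6)² = 1.778

Forward pass:
ES_Calibration = 0; EF_Calibration = 9
ES_Sample prep = 0; EF_Sample prep = 5
ES_Run assay = 0; EF_Run assay = 10
ES_Incubation = 5; EF_Incubation = 5+11 = 16
ES_Imaging = max(EF_Calibration=9, EF_Sample prep=5) = 9; EF_Imaging = 9+15 = 24
ES_Data extraction = max(EF_Calibration=9, EF_Sample prep=5) = 9; EF_Data extraction = 9+5 = 14
ES_Statistical analysis = max(EF_Calibration=9, EF_Incubation=16) = 16; EF_Statistical analysis = 16+16 = 32
ES_Replicate run = max(EF_Run assay=10, EF_Imaging=24, EF_Data extraction=14, EF_Statistical analysis=32) = 32; EF_Replicate run = 32+3 = 35
Expected project duration μ = 35 weeks. Critical path: Sample prep → Incubation → Statistical analysis → Replicate run.

Variance along critical path = 5.444 + 4.000 + 11.111 + 1.778 = 22.333; σ = 4.726 weeks.
D = μ + z·σ = 35 + 1.282·4.726 = 41.1 weeks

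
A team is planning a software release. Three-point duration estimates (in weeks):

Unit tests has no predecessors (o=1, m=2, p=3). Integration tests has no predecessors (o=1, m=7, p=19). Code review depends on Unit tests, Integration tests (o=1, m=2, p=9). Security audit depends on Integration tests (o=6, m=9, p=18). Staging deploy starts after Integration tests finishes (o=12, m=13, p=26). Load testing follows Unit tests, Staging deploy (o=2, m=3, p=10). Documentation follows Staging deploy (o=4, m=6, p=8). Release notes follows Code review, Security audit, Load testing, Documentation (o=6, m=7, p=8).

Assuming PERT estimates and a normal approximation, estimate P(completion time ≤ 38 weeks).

te_Unit tests = (1 + 4·2 + 3)/6 = 12/6 = 2; σ²_Unit tests = ((3−1)/6)² = 0.111
te_Integration tests = (1 + 4·7 + 19)/6 = 48/6 = 8; σ²_Integration tests = ((19−1)/6)² = 9.000
te_Code review = (1 + 4·2 + 9)/6 = 18/6 = 3; σ²_Code review = ((9−1)/6)² = 1.778
te_Security audit = (6 + 4·9 + 18)/6 = 60/6 = 10; σ²_Security audit = ((18−6)/6)² = 4.000
te_Staging deploy = (12 + 4·13 + 26)/6 = 90/6 = 15; σ²_Staging deploy = ((26−12)/6)² = 5.444
te_Load testing = (2 + 4·3 + 10)/6 = 24/6 = 4; σ²_Load testing = ((10−2)/6)² = 1.778
te_Documentation = (4 + 4·6 + 8)/6 = 36/6 = 6; σ²_Documentation = ((8−4)/6)² = 0.444
te_Release notes = (6 + 4·7 + 8)/6 = 42/6 = 7; σ²_Release notes = ((8−6)/6)² = 0.111

Forward pass:
ES_Unit tests = 0; EF_Unit tests = 2
ES_Integration tests = 0; EF_Integration tests = 8
ES_Code review = max(EF_Unit tests=2, EF_Integration tests=8) = 8; EF_Code review = 8+3 = 11
ES_Security audit = 8; EF_Security audit = 8+10 = 18
ES_Staging deploy = 8; EF_Staging deploy = 8+15 = 23
ES_Load testing = max(EF_Unit tests=2, EF_Staging deploy=23) = 23; EF_Load testing = 23+4 = 27
ES_Documentation = 23; EF_Documentation = 23+6 = 29
ES_Release notes = max(EF_Code review=11, EF_Security audit=18, EF_Load testing=27, EF_Documentation=29) = 29; EF_Release notes = 29+7 = 36
Expected project duration μ = 36 weeks. Critical path: Integration tests → Staging deploy → Documentation → Release notes.

Variance along critical path = 9.000 + 5.444 + 0.444 + 0.111 = 15.000; σ = √15.000 = 3.873 weeks.
Z = (38 − 36) / 3.873 = 0.516
P(T ≤ 38) = Φ(0.516) ≈ 0.697

0.697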